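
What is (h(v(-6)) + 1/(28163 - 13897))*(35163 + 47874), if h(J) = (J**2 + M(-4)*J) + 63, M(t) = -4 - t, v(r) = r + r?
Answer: 245213492331/14266 ≈ 1.7189e+7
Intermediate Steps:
v(r) = 2*r
h(J) = 63 + J**2 (h(J) = (J**2 + (-4 - 1*(-4))*J) + 63 = (J**2 + (-4 + 4)*J) + 63 = (J**2 + 0*J) + 63 = (J**2 + 0) + 63 = J**2 + 63 = 63 + J**2)
(h(v(-6)) + 1/(28163 - 13897))*(35163 + 47874) = ((63 + (2*(-6))**2) + 1/(28163 - 13897))*(35163 + 47874) = ((63 + (-12)**2) + 1/14266)*83037 = ((63 + 144) + 1/14266)*83037 = (207 + 1/14266)*83037 = (2953063/14266)*83037 = 245213492331/14266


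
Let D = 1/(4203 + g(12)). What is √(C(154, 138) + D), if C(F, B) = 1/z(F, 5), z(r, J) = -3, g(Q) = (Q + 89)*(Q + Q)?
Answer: 4*I*√46/47 ≈ 0.57722*I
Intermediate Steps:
g(Q) = 2*Q*(89 + Q) (g(Q) = (89 + Q)*(2*Q) = 2*Q*(89 + Q))
C(F, B) = -⅓ (C(F, B) = 1/(-3) = -⅓)
D = 1/6627 (D = 1/(4203 + 2*12*(89 + 12)) = 1/(4203 + 2*12*101) = 1/(4203 + 2424) = 1/6627 ≈ 0.00015090)
√(C(154, 138) + D) = √(-⅓ + 1/6627) = √(-736/2209) = 4*I*√46/47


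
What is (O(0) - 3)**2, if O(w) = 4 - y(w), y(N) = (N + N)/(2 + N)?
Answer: 1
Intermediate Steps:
y(N) = 2*N/(2 + N) (y(N) = (2*N)/(2 + N) = 2*N/(2 + N))
O(w) = 4 - 2*w/(2 + w)
(O(0) - 3)**2 = (2*(4 + 0)/(2 + 0) - 3)**2 = (2*4/2 - 3)**2 = (2*(1/2)*4 - 3)**2 = (4 - 3)**2 = 1**2 = 1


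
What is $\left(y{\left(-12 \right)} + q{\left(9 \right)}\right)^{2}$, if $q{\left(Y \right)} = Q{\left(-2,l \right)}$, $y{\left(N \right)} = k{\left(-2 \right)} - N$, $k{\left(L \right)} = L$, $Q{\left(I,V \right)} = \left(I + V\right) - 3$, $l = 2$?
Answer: $49$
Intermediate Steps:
$Q{\left(I,V \right)} = -3 + I + V$
$y{\left(N \right)} = -2 - N$
$q{\left(Y \right)} = -3$ ($q{\left(Y \right)} = -3 - 2 + 2 = -3$)
$\left(y{\left(-12 \right)} + q{\left(9 \right)}\right)^{2} = \left(\left(-2 - -12\right) - 3\right)^{2} = \left(\left(-2 + 12\right) - 3\right)^{2} = \left(10 - 3\right)^{2} = 7^{2} = 49$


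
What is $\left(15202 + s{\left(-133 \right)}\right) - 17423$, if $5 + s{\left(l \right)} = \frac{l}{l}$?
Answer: $-2225$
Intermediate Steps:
$s{\left(l \right)} = -4$ ($s{\left(l \right)} = -5 + \frac{l}{l} = -5 + 1 = -4$)
$\left(15202 + s{\left(-133 \right)}\right) - 17423 = \left(15202 - 4\right) - 17423 = 15198 - 17423 = -2225$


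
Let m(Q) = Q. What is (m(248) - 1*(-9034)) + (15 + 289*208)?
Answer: 69409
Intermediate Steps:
(m(248) - 1*(-9034)) + (15 + 289*208) = (248 - 1*(-9034)) + (15 + 289*208) = (248 + 9034) + (15 + 60112) = 9282 + 60127 = 69409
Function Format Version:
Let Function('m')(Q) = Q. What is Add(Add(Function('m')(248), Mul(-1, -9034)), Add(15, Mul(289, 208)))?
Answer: 69409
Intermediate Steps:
Add(Add(Function('m')(248), Mul(-1, -9034)), Add(15, Mul(289, 208))) = Add(Add(248, Mul(-1, -9034)), Add(15, Mul(289, 208))) = Add(Add(248, 9034), Add(15, 60112)) = Add(9282, 60127) = 69409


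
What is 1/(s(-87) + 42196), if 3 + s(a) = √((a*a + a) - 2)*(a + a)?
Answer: 42193/1553784769 + 348*√1870/1553784769 ≈ 3.6840e-5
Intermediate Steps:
s(a) = -3 + 2*a*√(-2 + a + a²) (s(a) = -3 + √((a*a + a) - 2)*(a + a) = -3 + √((a² + a) - 2)*(2*a) = -3 + √((a + a²) - 2)*(2*a) = -3 + √(-2 + a + a²)*(2*a) = -3 + 2*a*√(-2 + a + a²))
1/(s(-87) + 42196) = 1/((-3 + 2*(-87)*√(-2 - 87 + (-87)²)) + 42196) = 1/((-3 + 2*(-87)*√(-2 - 87 + 7569)) + 42196) = 1/((-3 + 2*(-87)*√7480) + 42196) = 1/((-3 + 2*(-87)*(2*√1870)) + 42196) = 1/((-3 - 348*√1870) + 42196) = 1/(42193 - 348*√1870)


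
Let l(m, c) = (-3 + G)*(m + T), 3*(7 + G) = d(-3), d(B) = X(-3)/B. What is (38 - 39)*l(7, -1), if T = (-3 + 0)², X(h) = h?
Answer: 464/3 ≈ 154.67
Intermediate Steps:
T = 9 (T = (-3)² = 9)
d(B) = -3/B
G = -20/3 (G = -7 + (-3/(-3))/3 = -7 + (-3*(-⅓))/3 = -7 + (⅓)*1 = -7 + ⅓ = -20/3 ≈ -6.6667)
l(m, c) = -87 - 29*m/3 (l(m, c) = (-3 - 20/3)*(m + 9) = -29*(9 + m)/3 = -87 - 29*m/3)
(38 - 39)*l(7, -1) = (38 - 39)*(-87 - 29/3*7) = -(-87 - 203/3) = -1*(-464/3) = 464/3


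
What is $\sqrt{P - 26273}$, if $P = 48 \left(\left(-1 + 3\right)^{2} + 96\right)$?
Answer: $i \sqrt{21473} \approx 146.54 i$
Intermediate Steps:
$P = 4800$ ($P = 48 \left(2^{2} + 96\right) = 48 \left(4 + 96\right) = 48 \cdot 100 = 4800$)
$\sqrt{P - 26273} = \sqrt{4800 - 26273} = \sqrt{-21473} = i \sqrt{21473}$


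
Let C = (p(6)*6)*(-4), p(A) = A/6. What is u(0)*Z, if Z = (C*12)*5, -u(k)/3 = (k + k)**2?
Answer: 0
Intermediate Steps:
p(A) = A/6 (p(A) = A*(1/6) = A/6)
u(k) = -12*k**2 (u(k) = -3*(k + k)**2 = -3*4*k**2 = -12*k**2)
C = -24 (C = (((1/6)*6)*6)*(-4) = (1*6)*(-4) = 6*(-4) = -24)
Z = -1440 (Z = -24*12*5 = -288*5 = -1440)
u(0)*Z = -12*0**2*(-1440) = -12*0*(-1440) = 0*(-1440) = 0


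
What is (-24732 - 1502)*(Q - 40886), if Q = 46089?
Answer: -136495502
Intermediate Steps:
(-24732 - 1502)*(Q - 40886) = (-24732 - 1502)*(46089 - 40886) = -26234*5203 = -136495502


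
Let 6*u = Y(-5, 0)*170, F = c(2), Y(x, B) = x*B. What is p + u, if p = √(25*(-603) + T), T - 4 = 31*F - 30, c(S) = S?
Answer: 3*I*√1671 ≈ 122.63*I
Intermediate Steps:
Y(x, B) = B*x
F = 2
T = 36 (T = 4 + (31*2 - 30) = 4 + (62 - 30) = 4 + 32 = 36)
p = 3*I*√1671 (p = √(25*(-603) + 36) = √(-15075 + 36) = √(-15039) = 3*I*√1671 ≈ 122.63*I)
u = 0 (u = ((0*(-5))*170)/6 = (0*170)/6 = (⅙)*0 = 0)
p + u = 3*I*√1671 + 0 = 3*I*√1671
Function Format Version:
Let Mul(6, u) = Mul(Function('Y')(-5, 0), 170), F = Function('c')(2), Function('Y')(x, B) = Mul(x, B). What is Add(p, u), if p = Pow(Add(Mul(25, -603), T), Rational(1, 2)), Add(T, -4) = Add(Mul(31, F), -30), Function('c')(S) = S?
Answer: Mul(3, I, Pow(1671, Rational(1, 2))) ≈ Mul(122.63, I)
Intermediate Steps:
Function('Y')(x, B) = Mul(B, x)
F = 2
T = 36 (T = Add(4, Add(Mul(31, 2), -30)) = Add(4, Add(62, -30)) = Add(4, 32) = 36)
p = Mul(3, I, Pow(1671, Rational(1, 2))) (p = Pow(Add(Mul(25, -603), 36), Rational(1, 2)) = Pow(Add(-15075, 36), Rational(1, 2)) = Pow(-15039, Rational(1, 2)) = Mul(3, I, Pow(1671, Rational(1, 2))) ≈ Mul(122.63, I))
u = 0 (u = Mul(Rational(1, 6), Mul(Mul(0, -5), 170)) = Mul(Rational(1, 6), Mul(0, 170)) = Mul(Rational(1, 6), 0) = 0)
Add(p, u) = Add(Mul(3, I, Pow(1671, Rational(1, 2))), 0) = Mul(3, I, Pow(1671, Rational(1, 2)))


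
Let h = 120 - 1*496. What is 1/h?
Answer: -1/376 ≈ -0.0026596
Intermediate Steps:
h = -376 (h = 120 - 496 = -376)
1/h = 1/(-376) = -1/376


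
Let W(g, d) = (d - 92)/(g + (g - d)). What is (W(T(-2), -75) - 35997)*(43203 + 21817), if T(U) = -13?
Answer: -114696580400/49 ≈ -2.3407e+9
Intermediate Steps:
W(g, d) = (-92 + d)/(-d + 2*g)
(W(T(-2), -75) - 35997)*(43203 + 21817) = ((92 - 1*(-75))/(-75 - 2*(-13)) - 35997)*(43203 + 21817) = ((92 + 75)/(-75 + 26) - 35997)*65020 = (167/(-49) - 35997)*65020 = (-1/49*167 - 35997)*65020 = (-167/49 - 35997)*65020 = -1764020/49*65020 = -114696580400/49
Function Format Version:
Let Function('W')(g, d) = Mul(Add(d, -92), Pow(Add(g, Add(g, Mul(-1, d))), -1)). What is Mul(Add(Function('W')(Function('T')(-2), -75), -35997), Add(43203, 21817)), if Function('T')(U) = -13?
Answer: Rational(-114696580400, 49) ≈ -2.3407e+9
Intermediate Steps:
Function('W')(g, d) = Mul(Pow(Add(Mul(-1, d), Mul(2, g)), -1), Add(-92, d)) (Function('W')(g, d) = Mul(Add(-92, d), Pow(Add(Mul(-1, d), Mul(2, g)), -1)) = Mul(Pow(Add(Mul(-1, d), Mul(2, g)), -1), Add(-92, d)))
Mul(Add(Function('W')(Function('T')(-2), -75), -35997), Add(43203, 21817)) = Mul(Add(Mul(Pow(Add(-75, Mul(-2, -13)), -1), Add(92, Mul(-1, -75))), -35997), Add(43203, 21817)) = Mul(Add(Mul(Pow(Add(-75, 26), -1), Add(92, 75)), -35997), 65020) = Mul(Add(Mul(Pow(-49, -1), 167), -35997), 65020) = Mul(Add(Mul(Rational(-1, 49), 167), -35997), 65020) = Mul(Add(Rational(-167, 49), -35997), 65020) = Mul(Rational(-1764020, 49), 65020) = Rational(-114696580400, 49)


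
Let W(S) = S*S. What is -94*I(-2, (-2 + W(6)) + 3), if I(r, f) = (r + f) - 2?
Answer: -3102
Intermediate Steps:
W(S) = S²
I(r, f) = -2 + f + r (I(r, f) = (f + r) - 2 = -2 + f + r)
-94*I(-2, (-2 + W(6)) + 3) = -94*(-2 + ((-2 + 6²) + 3) - 2) = -94*(-2 + ((-2 + 36) + 3) - 2) = -94*(-2 + (34 + 3) - 2) = -94*(-2 + 37 - 2) = -94*33 = -3102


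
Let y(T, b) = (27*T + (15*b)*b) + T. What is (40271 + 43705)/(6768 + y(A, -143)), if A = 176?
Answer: 83976/318431 ≈ 0.26372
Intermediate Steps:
y(T, b) = 15*b² + 28*T (y(T, b) = (27*T + 15*b²) + T = (15*b² + 27*T) + T = 15*b² + 28*T)
(40271 + 43705)/(6768 + y(A, -143)) = (40271 + 43705)/(6768 + (15*(-143)² + 28*176)) = 83976/(6768 + (15*20449 + 4928)) = 83976/(6768 + (306735 + 4928)) = 83976/(6768 + 311663) = 83976/318431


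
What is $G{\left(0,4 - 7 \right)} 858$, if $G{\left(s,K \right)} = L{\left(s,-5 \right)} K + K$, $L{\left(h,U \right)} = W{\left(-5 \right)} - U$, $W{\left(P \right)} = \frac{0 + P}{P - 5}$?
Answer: $-16731$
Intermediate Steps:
$W{\left(P \right)} = \frac{P}{-5 + P}$
$L{\left(h,U \right)} = \frac{1}{2} - U$ ($L{\left(h,U \right)} = - \frac{5}{-5 - 5} - U = - \frac{5}{-10} - U = \left(-5\right) \left(- \frac{1}{10}\right) - U = \frac{1}{2} - U$)
$G{\left(s,K \right)} = \frac{13 K}{2}$ ($G{\left(s,K \right)} = \left(\frac{1}{2} - -5\right) K + K = \left(\frac{1}{2} + 5\right) K + K = \frac{11 K}{2} + K = \frac{13 K}{2}$)
$G{\left(0,4 - 7 \right)} 858 = \frac{13 \left(4 - 7\right)}{2} \cdot 858 = \frac{13}{2} \left(-3\right) 858 = \left(- \frac{39}{2}\right) 858 = -16731$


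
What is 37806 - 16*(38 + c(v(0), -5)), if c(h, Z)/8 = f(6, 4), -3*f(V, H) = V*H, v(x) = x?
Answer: 38222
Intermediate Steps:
f(V, H) = -H*V/3 (f(V, H) = -V*H/3 = -H*V/3)
c(h, Z) = -64 (c(h, Z) = 8*(-⅓*4*6) = 8*(-8) = -64)
37806 - 16*(38 + c(v(0), -5)) = 37806 - 16*(38 - 64) = 37806 - 16*(-26) = 37806 + 416 = 38222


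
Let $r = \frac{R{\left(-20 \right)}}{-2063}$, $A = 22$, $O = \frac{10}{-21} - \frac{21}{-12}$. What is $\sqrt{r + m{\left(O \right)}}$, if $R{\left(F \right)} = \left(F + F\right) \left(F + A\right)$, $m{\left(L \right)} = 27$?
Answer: $\frac{11 \sqrt{951043}}{2063} \approx 5.1999$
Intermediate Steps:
$O = \frac{107}{84}$ ($O = 10 \left(- \frac{1}{21}\right) - - \frac{7}{4} = - \frac{10}{21} + \frac{7}{4} = \frac{107}{84} \approx 1.2738$)
$R{\left(F \right)} = 2 F \left(22 + F\right)$ ($R{\left(F \right)} = \left(F + F\right) \left(F + 22\right) = 2 F \left(22 + F\right)$)
$r = \frac{80}{2063}$ ($r = \frac{2 \left(-20\right) \left(22 - 20\right)}{-2063} = 2 \left(-20\right) 2 \left(- \frac{1}{2063}\right) = \left(-80\right) \left(- \frac{1}{2063}\right) = \frac{80}{2063} \approx 0.038778$)
$\sqrt{r + m{\left(O \right)}} = \sqrt{\frac{80}{2063} + 27} = \sqrt{\frac{55781}{2063}} = \frac{11 \sqrt{951043}}{2063}$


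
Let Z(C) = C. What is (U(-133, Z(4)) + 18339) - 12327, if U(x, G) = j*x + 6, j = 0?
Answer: 6018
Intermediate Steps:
U(x, G) = 6 (U(x, G) = 0*x + 6 = 0 + 6 = 6)
(U(-133, Z(4)) + 18339) - 12327 = (6 + 18339) - 12327 = 18345 - 12327 = 6018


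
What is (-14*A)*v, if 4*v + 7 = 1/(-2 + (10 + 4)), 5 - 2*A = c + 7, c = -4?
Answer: 581/24 ≈ 24.208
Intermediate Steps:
A = 1 (A = 5/2 - (-4 + 7)/2 = 5/2 - ½*3 = 5/2 - 3/2 = 1)
v = -83/48 (v = -7/4 + 1/(4*(-2 + (10 + 4))) = -7/4 + 1/(4*(-2 + 14)) = -7/4 + (¼)/12 = -7/4 + (¼)*(1/12) = -7/4 + 1/48 = -83/48 ≈ -1.7292)
(-14*A)*v = -14*1*(-83/48) = -14*(-83/48) = 581/24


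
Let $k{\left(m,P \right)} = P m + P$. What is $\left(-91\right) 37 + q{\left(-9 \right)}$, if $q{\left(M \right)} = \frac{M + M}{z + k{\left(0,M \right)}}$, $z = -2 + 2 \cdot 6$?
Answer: $-3385$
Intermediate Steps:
$k{\left(m,P \right)} = P + P m$
$z = 10$ ($z = -2 + 12 = 10$)
$q{\left(M \right)} = \frac{2 M}{10 + M}$ ($q{\left(M \right)} = \frac{M + M}{10 + M \left(1 + 0\right)} = \frac{2 M}{10 + M 1} = \frac{2 M}{10 + M}$)
$\left(-91\right) 37 + q{\left(-9 \right)} = \left(-91\right) 37 + 2 \left(-9\right) \frac{1}{10 - 9} = -3367 + 2 \left(-9\right) 1^{-1} = -3367 + 2 \left(-9\right) 1 = -3367 - 18 = -3385$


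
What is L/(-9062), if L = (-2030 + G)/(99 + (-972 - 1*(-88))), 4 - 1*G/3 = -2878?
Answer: 3308/3556835 ≈ 0.00093004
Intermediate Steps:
G = 8646 (G = 12 - 3*(-2878) = 12 + 8634 = 8646)
L = -6616/785 (L = (-2030 + 8646)/(99 + (-972 - 1*(-88))) = 6616/(99 + (-972 + 88)) = 6616/(99 - 884) = 6616/(-785) = 6616*(-1/785) = -6616/785 ≈ -8.4280)
L/(-9062) = -6616/785/(-9062) = -6616/785*(-1/9062) = 3308/3556835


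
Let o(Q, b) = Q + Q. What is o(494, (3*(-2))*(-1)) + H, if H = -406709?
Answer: -405721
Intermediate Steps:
o(Q, b) = 2*Q
o(494, (3*(-2))*(-1)) + H = 2*494 - 406709 = 988 - 406709 = -405721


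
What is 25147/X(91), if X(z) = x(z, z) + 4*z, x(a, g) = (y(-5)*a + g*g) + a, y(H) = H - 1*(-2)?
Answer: 25147/8463 ≈ 2.9714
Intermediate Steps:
y(H) = 2 + H (y(H) = H + 2 = 2 + H)
x(a, g) = g**2 - 2*a (x(a, g) = ((2 - 5)*a + g*g) + a = (-3*a + g**2) + a = (g**2 - 3*a) + a = g**2 - 2*a)
X(z) = z**2 + 2*z (X(z) = (z**2 - 2*z) + 4*z = z**2 + 2*z)
25147/X(91) = 25147/((91*(2 + 91))) = 25147/((91*93)) = 25147/8463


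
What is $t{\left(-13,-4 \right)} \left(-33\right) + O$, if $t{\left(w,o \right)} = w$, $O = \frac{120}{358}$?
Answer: $\frac{76851}{179} \approx 429.33$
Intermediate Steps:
$O = \frac{60}{179}$ ($O = 120 \cdot \frac{1}{358} = \frac{60}{179} \approx 0.3352$)
$t{\left(-13,-4 \right)} \left(-33\right) + O = \left(-13\right) \left(-33\right) + \frac{60}{179} = 429 + \frac{60}{179} = \frac{76851}{179}$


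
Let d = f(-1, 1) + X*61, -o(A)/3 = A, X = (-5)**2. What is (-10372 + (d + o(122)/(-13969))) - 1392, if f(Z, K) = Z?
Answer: -2344954/229 ≈ -10240.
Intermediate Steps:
X = 25
o(A) = -3*A
d = 1524 (d = -1 + 25*61 = -1 + 1525 = 1524)
(-10372 + (d + o(122)/(-13969))) - 1392 = (-10372 + (1524 - 3*122/(-13969))) - 1392 = (-10372 + (1524 - 366*(-1/13969))) - 1392 = (-10372 + (1524 + 6/229)) - 1392 = (-10372 + 349002/229) - 1392 = -2026186/229 - 1392 = -2344954/229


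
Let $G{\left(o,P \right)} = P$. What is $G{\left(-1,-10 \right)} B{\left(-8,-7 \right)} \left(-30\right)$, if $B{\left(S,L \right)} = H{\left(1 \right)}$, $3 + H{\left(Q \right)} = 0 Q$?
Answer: $-900$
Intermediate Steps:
$H{\left(Q \right)} = -3$ ($H{\left(Q \right)} = -3 + 0 Q = -3 + 0 = -3$)
$B{\left(S,L \right)} = -3$
$G{\left(-1,-10 \right)} B{\left(-8,-7 \right)} \left(-30\right) = \left(-10\right) \left(-3\right) \left(-30\right) = 30 \left(-30\right) = -900$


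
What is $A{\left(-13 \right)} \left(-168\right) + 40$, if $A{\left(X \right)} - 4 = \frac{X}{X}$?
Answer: $-800$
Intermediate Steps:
$A{\left(X \right)} = 5$ ($A{\left(X \right)} = 4 + \frac{X}{X} = 4 + 1 = 5$)
$A{\left(-13 \right)} \left(-168\right) + 40 = 5 \left(-168\right) + 40 = -840 + 40 = -800$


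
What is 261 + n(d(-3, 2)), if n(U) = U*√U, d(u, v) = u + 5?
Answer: 261 + 2*√2 ≈ 263.83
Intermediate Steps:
d(u, v) = 5 + u
n(U) = U^(3/2)
261 + n(d(-3, 2)) = 261 + (5 - 3)^(3/2) = 261 + 2^(3/2) = 261 + 2*√2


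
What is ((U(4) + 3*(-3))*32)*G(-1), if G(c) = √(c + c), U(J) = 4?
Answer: -160*I*√2 ≈ -226.27*I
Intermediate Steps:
G(c) = √2*√c (G(c) = √(2*c) = √2*√c)
((U(4) + 3*(-3))*32)*G(-1) = ((4 + 3*(-3))*32)*(√2*√(-1)) = ((4 - 9)*32)*(√2*I) = (-5*32)*(I*√2) = -160*I*√2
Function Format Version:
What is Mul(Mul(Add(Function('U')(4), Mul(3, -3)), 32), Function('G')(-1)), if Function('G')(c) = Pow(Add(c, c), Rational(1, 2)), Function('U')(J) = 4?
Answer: Mul(-160, I, Pow(2, Rational(1, 2))) ≈ Mul(-226.27, I)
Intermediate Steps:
Function('G')(c) = Mul(Pow(2, Rational(1, 2)), Pow(c, Rational(1, 2))) (Function('G')(c) = Pow(Mul(2, c), Rational(1, 2)) = Mul(Pow(2, Rational(1, 2)), Pow(c, Rational(1, 2))))
Mul(Mul(Add(Function('U')(4), Mul(3, -3)), 32), Function('G')(-1)) = Mul(Mul(Add(4, Mul(3, -3)), 32), Mul(Pow(2, Rational(1, 2)), Pow(-1, Rational(1, 2)))) = Mul(Mul(Add(4, -9), 32), Mul(Pow(2, Rational(1, 2)), I)) = Mul(Mul(-5, 32), Mul(I, Pow(2, Rational(1, 2)))) = Mul(-160, Mul(I, Pow(2, Rational(1, 2)))) = Mul(-160, I, Pow(2, Rational(1, 2)))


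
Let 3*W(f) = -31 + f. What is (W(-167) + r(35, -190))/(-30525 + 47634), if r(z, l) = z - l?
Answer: 53/5703 ≈ 0.0092933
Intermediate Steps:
W(f) = -31/3 + f/3 (W(f) = (-31 + f)/3 = -31/3 + f/3)
(W(-167) + r(35, -190))/(-30525 + 47634) = ((-31/3 + (1/3)*(-167)) + (35 - 1*(-190)))/(-30525 + 47634) = ((-31/3 - 167/3) + (35 + 190))/17109 = (-66 + 225)*(1/17109) = 159*(1/17109) = 53/5703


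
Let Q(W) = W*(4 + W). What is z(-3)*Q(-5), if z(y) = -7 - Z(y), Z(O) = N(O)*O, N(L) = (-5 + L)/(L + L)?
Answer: -15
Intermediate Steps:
N(L) = (-5 + L)/(2*L) (N(L) = (-5 + L)/((2*L)) = (-5 + L)*(1/(2*L)) = (-5 + L)/(2*L))
Z(O) = -5/2 + O/2 (Z(O) = ((-5 + O)/(2*O))*O = -5/2 + O/2)
z(y) = -9/2 - y/2 (z(y) = -7 - (-5/2 + y/2) = -7 + (5/2 - y/2) = -9/2 - y/2)
z(-3)*Q(-5) = (-9/2 - ½*(-3))*(-5*(4 - 5)) = (-9/2 + 3/2)*(-5*(-1)) = -3*5 = -15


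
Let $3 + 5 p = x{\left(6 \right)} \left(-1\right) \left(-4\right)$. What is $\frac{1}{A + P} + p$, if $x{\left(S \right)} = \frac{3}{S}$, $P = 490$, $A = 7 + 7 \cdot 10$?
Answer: $- \frac{562}{2835} \approx -0.19824$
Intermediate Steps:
$A = 77$ ($A = 7 + 70 = 77$)
$p = - \frac{1}{5}$ ($p = - \frac{3}{5} + \frac{\frac{3}{6} \left(-1\right) \left(-4\right)}{5} = - \frac{3}{5} + \frac{3 \cdot \frac{1}{6} \left(-1\right) \left(-4\right)}{5} = - \frac{3}{5} + \frac{\frac{1}{2} \left(-1\right) \left(-4\right)}{5} = - \frac{3}{5} + \frac{\left(- \frac{1}{2}\right) \left(-4\right)}{5} = - \frac{3}{5} + \frac{1}{5} \cdot 2 = - \frac{3}{5} + \frac{2}{5} = - \frac{1}{5} \approx -0.2$)
$\frac{1}{A + P} + p = \frac{1}{77 + 490} - \frac{1}{5} = \frac{1}{567} - \frac{1}{5} = - \frac{562}{2835}$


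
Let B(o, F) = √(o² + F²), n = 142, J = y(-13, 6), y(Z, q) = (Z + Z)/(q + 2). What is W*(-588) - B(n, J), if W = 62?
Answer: -36456 - √322793/4 ≈ -36598.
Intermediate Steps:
y(Z, q) = 2*Z/(2 + q) (y(Z, q) = (2*Z)/(2 + q) = 2*Z/(2 + q))
J = -13/4 (J = 2*(-13)/(2 + 6) = 2*(-13)/8 = 2*(-13)*(⅛) = -13/4 ≈ -3.2500)
B(o, F) = √(F² + o²)
W*(-588) - B(n, J) = 62*(-588) - √((-13/4)² + 142²) = -36456 - √(169/16 + 20164) = -36456 - √(322793/16) = -36456 - √322793/4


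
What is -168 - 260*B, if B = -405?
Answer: 105132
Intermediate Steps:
-168 - 260*B = -168 - 260*(-405) = -168 + 105300 = 105132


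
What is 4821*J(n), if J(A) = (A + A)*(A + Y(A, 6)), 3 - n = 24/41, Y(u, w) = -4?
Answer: -62046270/1681 ≈ -36910.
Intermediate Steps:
n = 99/41 (n = 3 - 24/41 = 99/41 ≈ 2.4146)
J(A) = 2*A*(-4 + A) (J(A) = (A + A)*(A - 4) = (2*A)*(-4 + A) = 2*A*(-4 + A))
4821*J(n) = 4821*(2*(99/41)*(-4 + 99/41)) = 4821*(2*(99/41)*(-65/41)) = 4821*(-12870/1681) = -62046270/1681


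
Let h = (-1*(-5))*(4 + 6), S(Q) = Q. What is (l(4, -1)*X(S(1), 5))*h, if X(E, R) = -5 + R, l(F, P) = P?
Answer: 0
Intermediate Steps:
h = 50 (h = 5*10 = 50)
(l(4, -1)*X(S(1), 5))*h = -(-5 + 5)*50 = -1*0*50 = 0*50 = 0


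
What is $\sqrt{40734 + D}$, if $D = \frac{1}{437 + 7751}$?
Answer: $\frac{\sqrt{682735895671}}{4094} \approx 201.83$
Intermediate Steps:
$D = \frac{1}{8188} \approx 0.00012213$
$\sqrt{40734 + D} = \sqrt{40734 + \frac{1}{8188}} = \sqrt{\frac{333529993}{8188}} = \frac{\sqrt{682735895671}}{4094}$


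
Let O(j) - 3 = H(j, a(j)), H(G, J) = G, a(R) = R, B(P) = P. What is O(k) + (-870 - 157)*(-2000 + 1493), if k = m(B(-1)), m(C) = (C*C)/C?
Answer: 520691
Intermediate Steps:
m(C) = C (m(C) = C²/C = C)
k = -1
O(j) = 3 + j
O(k) + (-870 - 157)*(-2000 + 1493) = (3 - 1) + (-870 - 157)*(-2000 + 1493) = 2 - 1027*(-507) = 2 + 520689 = 520691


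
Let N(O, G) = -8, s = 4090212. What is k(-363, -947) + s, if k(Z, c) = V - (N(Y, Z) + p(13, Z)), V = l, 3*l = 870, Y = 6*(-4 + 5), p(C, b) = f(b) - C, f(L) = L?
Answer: 4090886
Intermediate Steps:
p(C, b) = b - C
Y = 6 (Y = 6*1 = 6)
l = 290 (l = (⅓)*870 = 290)
V = 290
k(Z, c) = 311 - Z (k(Z, c) = 290 - (-8 + (Z - 1*13)) = 290 - (-8 + (Z - 13)) = 290 - (-8 + (-13 + Z)) = 290 - (-21 + Z) = 290 + (21 - Z) = 311 - Z)
k(-363, -947) + s = (311 - 1*(-363)) + 4090212 = (311 + 363) + 4090212 = 674 + 4090212 = 4090886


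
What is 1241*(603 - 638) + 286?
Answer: -43149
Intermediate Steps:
1241*(603 - 638) + 286 = 1241*(-35) + 286 = -43435 + 286 = -43149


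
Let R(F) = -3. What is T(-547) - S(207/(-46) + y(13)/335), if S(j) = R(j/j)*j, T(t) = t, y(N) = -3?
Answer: -375553/670 ≈ -560.53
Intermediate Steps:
S(j) = -3*j
T(-547) - S(207/(-46) + y(13)/335) = -547 - (-3)*(207/(-46) - 3/335) = -547 - (-3)*(207*(-1/46) - 3*1/335) = -547 - (-3)*(-9/2 - 3/335) = -547 - (-3)*(-3021)/670 = -547 - 1*9063/670 = -547 - 9063/670 = -375553/670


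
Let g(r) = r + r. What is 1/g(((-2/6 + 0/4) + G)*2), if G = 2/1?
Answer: 3/20 ≈ 0.15000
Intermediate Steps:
G = 2 (G = 2*1 = 2)
g(r) = 2*r
1/g(((-2/6 + 0/4) + G)*2) = 1/(2*(((-2/6 + 0/4) + 2)*2)) = 1/(2*(((-2*⅙ + 0*(¼)) + 2)*2)) = 1/(2*(((-⅓ + 0) + 2)*2)) = 1/(2*((-⅓ + 2)*2)) = 1/(2*((5/3)*2)) = 1/(2*(10/3)) = 1/(20/3) = 3/20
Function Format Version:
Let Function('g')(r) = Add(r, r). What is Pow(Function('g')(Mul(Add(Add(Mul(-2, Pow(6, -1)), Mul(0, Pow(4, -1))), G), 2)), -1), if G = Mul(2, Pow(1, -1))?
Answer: Rational(3, 20) ≈ 0.15000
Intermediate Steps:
G = 2 (G = Mul(2, 1) = 2)
Function('g')(r) = Mul(2, r)
Pow(Function('g')(Mul(Add(Add(Mul(-2, Pow(6, -1)), Mul(0, Pow(4, -1))), G), 2)), -1) = Pow(Mul(2, Mul(Add(Add(Mul(-2, Pow(6, -1)), Mul(0, Pow(4, -1))), 2), 2)), -1) = Pow(Mul(2, Mul(Add(Add(Mul(-2, Rational(1, 6)), Mul(0, Rational(1, 4))), 2), 2)), -1) = Pow(Mul(2, Mul(Add(Add(Rational(-1, 3), 0), 2), 2)), -1) = Pow(Mul(2, Mul(Add(Rational(-1, 3), 2), 2)), -1) = Pow(Mul(2, Mul(Rational(5, 3), 2)), -1) = Pow(Mul(2, Rational(10, 3)), -1) = Pow(Rational(20, 3), -1) = Rational(3, 20)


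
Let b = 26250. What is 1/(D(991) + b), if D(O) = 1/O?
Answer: 991/26013751 ≈ 3.8095e-5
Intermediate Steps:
1/(D(991) + b) = 1/(1/991 + 26250) = 1/(26013751/991) = 991/26013751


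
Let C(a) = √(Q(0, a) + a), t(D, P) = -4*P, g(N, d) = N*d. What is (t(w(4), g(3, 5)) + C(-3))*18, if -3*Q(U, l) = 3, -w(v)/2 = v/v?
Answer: -1080 + 36*I ≈ -1080.0 + 36.0*I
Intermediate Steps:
w(v) = -2 (w(v) = -2*v/v = -2*1 = -2)
Q(U, l) = -1 (Q(U, l) = -⅓*3 = -1)
C(a) = √(-1 + a)
(t(w(4), g(3, 5)) + C(-3))*18 = (-12*5 + √(-1 - 3))*18 = (-4*15 + √(-4))*18 = (-60 + 2*I)*18 = -1080 + 36*I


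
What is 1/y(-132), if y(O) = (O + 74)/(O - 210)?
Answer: 171/29 ≈ 5.8966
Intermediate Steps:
y(O) = (74 + O)/(-210 + O)
1/y(-132) = 1/((74 - 132)/(-210 - 132)) = 1/(-58/(-342)) = 1/(-1/342*(-58)) = 1/(29/171) = 171/29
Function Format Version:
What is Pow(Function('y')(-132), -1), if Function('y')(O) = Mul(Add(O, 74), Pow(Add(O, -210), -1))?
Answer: Rational(171, 29) ≈ 5.8966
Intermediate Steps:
Function('y')(O) = Mul(Pow(Add(-210, O), -1), Add(74, O)) (Function('y')(O) = Mul(Add(74, O), Pow(Add(-210, O), -1)) = Mul(Pow(Add(-210, O), -1), Add(74, O)))
Pow(Function('y')(-132), -1) = Pow(Mul(Pow(Add(-210, -132), -1), Add(74, -132)), -1) = Pow(Mul(Pow(-342, -1), -58), -1) = Pow(Mul(Rational(-1, 342), -58), -1) = Pow(Rational(29, 171), -1) = Rational(171, 29)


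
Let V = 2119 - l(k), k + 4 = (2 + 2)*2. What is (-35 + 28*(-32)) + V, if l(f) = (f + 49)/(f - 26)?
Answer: 26189/22 ≈ 1190.4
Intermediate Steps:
k = 4 (k = -4 + (2 + 2)*2 = -4 + 4*2 = -4 + 8 = 4)
l(f) = (49 + f)/(-26 + f)
V = 46671/22 (V = 2119 - (49 + 4)/(-26 + 4) = 2119 - 53/(-22) = 2119 - (-1)*53/22 = 2119 - 1*(-53/22) = 2119 + 53/22 = 46671/22 ≈ 2121.4)
(-35 + 28*(-32)) + V = (-35 + 28*(-32)) + 46671/22 = (-35 - 896) + 46671/22 = -931 + 46671/22 = 26189/22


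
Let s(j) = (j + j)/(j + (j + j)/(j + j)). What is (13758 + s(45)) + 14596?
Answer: 652187/23 ≈ 28356.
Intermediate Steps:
s(j) = 2*j/(1 + j) (s(j) = (2*j)/(j + (2*j)/((2*j))) = (2*j)/(j + (2*j)*(1/(2*j))) = (2*j)/(j + 1) = (2*j)/(1 + j) = 2*j/(1 + j))
(13758 + s(45)) + 14596 = (13758 + 2*45/(1 + 45)) + 14596 = (13758 + 2*45/46) + 14596 = (13758 + 2*45*(1/46)) + 14596 = (13758 + 45/23) + 14596 = 316479/23 + 14596 = 652187/23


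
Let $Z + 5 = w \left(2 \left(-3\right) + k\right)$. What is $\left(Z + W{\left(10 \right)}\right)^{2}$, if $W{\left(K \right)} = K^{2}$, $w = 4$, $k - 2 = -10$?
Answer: $1521$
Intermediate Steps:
$k = -8$ ($k = 2 - 10 = -8$)
$Z = -61$ ($Z = -5 + 4 \left(2 \left(-3\right) - 8\right) = -5 + 4 \left(-6 - 8\right) = -5 + 4 \left(-14\right) = -5 - 56 = -61$)
$\left(Z + W{\left(10 \right)}\right)^{2} = \left(-61 + 10^{2}\right)^{2} = \left(-61 + 100\right)^{2} = 39^{2} = 1521$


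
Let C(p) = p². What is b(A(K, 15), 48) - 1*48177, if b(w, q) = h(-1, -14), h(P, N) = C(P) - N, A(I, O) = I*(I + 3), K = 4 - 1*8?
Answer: -48162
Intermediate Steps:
K = -4 (K = 4 - 8 = -4)
A(I, O) = I*(3 + I)
h(P, N) = P² - N
b(w, q) = 15 (b(w, q) = (-1)² - 1*(-14) = 1 + 14 = 15)
b(A(K, 15), 48) - 1*48177 = 15 - 1*48177 = 15 - 48177 = -48162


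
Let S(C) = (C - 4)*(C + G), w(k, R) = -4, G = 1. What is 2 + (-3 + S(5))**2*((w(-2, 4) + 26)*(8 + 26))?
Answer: 6734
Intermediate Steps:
S(C) = (1 + C)*(-4 + C) (S(C) = (C - 4)*(C + 1) = (-4 + C)*(1 + C) = (1 + C)*(-4 + C))
2 + (-3 + S(5))**2*((w(-2, 4) + 26)*(8 + 26)) = 2 + (-3 + (-4 + 5**2 - 3*5))**2*((-4 + 26)*(8 + 26)) = 2 + (-3 + (-4 + 25 - 15))**2*(22*34) = 2 + (-3 + 6)**2*748 = 2 + 3**2*748 = 2 + 9*748 = 2 + 6732 = 6734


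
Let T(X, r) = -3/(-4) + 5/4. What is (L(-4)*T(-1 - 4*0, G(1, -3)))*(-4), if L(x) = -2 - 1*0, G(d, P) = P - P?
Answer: 16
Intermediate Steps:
G(d, P) = 0
L(x) = -2 (L(x) = -2 + 0 = -2)
T(X, r) = 2 (T(X, r) = -3*(-1/4) + 5*(1/4) = 3/4 + 5/4 = 2)
(L(-4)*T(-1 - 4*0, G(1, -3)))*(-4) = -2*2*(-4) = -4*(-4) = 16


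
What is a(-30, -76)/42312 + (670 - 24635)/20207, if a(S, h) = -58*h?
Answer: -115616828/106874823 ≈ -1.0818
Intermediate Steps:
a(-30, -76)/42312 + (670 - 24635)/20207 = -58*(-76)/42312 + (670 - 24635)/20207 = 4408*(1/42312) - 23965*1/20207 = 551/5289 - 23965/20207 = -115616828/106874823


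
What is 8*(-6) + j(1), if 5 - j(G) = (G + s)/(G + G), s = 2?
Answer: -89/2 ≈ -44.500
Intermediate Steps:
j(G) = 5 - (2 + G)/(2*G) (j(G) = 5 - (G + 2)/(G + G) = 5 - (2 + G)/(2*G))
8*(-6) + j(1) = 8*(-6) + (9/2 - 1/1) = -48 + (9/2 - 1*1) = -48 + (9/2 - 1) = -48 + 7/2 = -89/2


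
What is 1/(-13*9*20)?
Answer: -1/2340 ≈ -0.00042735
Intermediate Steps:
1/(-13*9*20) = 1/(-117*20) = 1/(-2340) = -1/2340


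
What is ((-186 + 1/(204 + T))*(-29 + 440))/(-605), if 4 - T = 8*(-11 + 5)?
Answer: 3913953/30976 ≈ 126.35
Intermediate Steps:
T = 52 (T = 4 - 8*(-11 + 5) = 4 - 8*(-6) = 4 - 1*(-48) = 4 + 48 = 52)
((-186 + 1/(204 + T))*(-29 + 440))/(-605) = ((-186 + 1/(204 + 52))*(-29 + 440))/(-605) = ((-186 + 1/256)*411)*(-1/605) = -47615/256*411*(-1/605) = -19569765/256*(-1/605) = 3913953/30976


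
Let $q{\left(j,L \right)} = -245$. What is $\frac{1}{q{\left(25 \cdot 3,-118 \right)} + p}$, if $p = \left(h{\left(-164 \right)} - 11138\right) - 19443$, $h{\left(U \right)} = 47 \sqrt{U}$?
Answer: $- \frac{15413}{475302276} - \frac{47 i \sqrt{41}}{475302276} \approx -3.2428 \cdot 10^{-5} - 6.3317 \cdot 10^{-7} i$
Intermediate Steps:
$p = -30581 + 94 i \sqrt{41}$ ($p = \left(47 \sqrt{-164} - 11138\right) - 19443 = \left(47 \cdot 2 i \sqrt{41} - 11138\right) - 19443 = \left(94 i \sqrt{41} - 11138\right) - 19443 = \left(-11138 + 94 i \sqrt{41}\right) - 19443 = -30581 + 94 i \sqrt{41} \approx -30581.0 + 601.89 i$)
$\frac{1}{q{\left(25 \cdot 3,-118 \right)} + p} = \frac{1}{-245 - \left(30581 - 94 i \sqrt{41}\right)} = \frac{1}{-30826 + 94 i \sqrt{41}}$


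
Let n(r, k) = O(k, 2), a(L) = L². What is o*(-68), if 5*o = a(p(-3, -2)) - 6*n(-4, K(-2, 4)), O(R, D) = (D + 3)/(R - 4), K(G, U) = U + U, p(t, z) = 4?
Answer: -578/5 ≈ -115.60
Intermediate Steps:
K(G, U) = 2*U
O(R, D) = (3 + D)/(-4 + R)
n(r, k) = 5/(-4 + k) (n(r, k) = (3 + 2)/(-4 + k) = 5/(-4 + k))
o = 17/10 (o = (4² - 30/(-4 + 2*4))/5 = (16 - 30/(-4 + 8))/5 = (16 - 30/4)/5 = (16 - 6*5/4)/5 = (16 - 15/2)/5 = (⅕)*(17/2) = 17/10 ≈ 1.7000)
o*(-68) = (17/10)*(-68) = -578/5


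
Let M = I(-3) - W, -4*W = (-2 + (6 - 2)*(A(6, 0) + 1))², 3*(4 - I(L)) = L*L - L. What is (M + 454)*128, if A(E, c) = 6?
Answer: 79744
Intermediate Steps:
I(L) = 4 - L²/3 + L/3 (I(L) = 4 - (L*L - L)/3 = 4 - (L² - L)/3 = 4 + (-L²/3 + L/3) = 4 - L²/3 + L/3)
W = -169 (W = -(-2 + (6 - 2)*(6 + 1))²/4 = -(-2 + 4*7)²/4 = -(-2 + 28)²/4 = -¼*26² = -¼*676 = -169)
M = 169 (M = (4 - ⅓*(-3)² + (⅓)*(-3)) - 1*(-169) = (4 - ⅓*9 - 1) + 169 = (4 - 3 - 1) + 169 = 0 + 169 = 169)
(M + 454)*128 = (169 + 454)*128 = 623*128 = 79744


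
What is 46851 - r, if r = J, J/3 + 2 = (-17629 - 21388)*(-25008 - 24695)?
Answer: -5817738996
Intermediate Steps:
J = 5817785847 (J = -6 + 3*((-17629 - 21388)*(-25008 - 24695)) = -6 + 3*(-39017*(-49703)) = -6 + 3*1939261951 = -6 + 5817785853 = 5817785847)
r = 5817785847
46851 - r = 46851 - 1*5817785847 = 46851 - 5817785847 = -5817738996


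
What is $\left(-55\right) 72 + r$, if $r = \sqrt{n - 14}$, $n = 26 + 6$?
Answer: $-3960 + 3 \sqrt{2} \approx -3955.8$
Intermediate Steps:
$n = 32$
$r = 3 \sqrt{2}$ ($r = \sqrt{32 - 14} = \sqrt{18} = 3 \sqrt{2} \approx 4.2426$)
$\left(-55\right) 72 + r = \left(-55\right) 72 + 3 \sqrt{2} = -3960 + 3 \sqrt{2}$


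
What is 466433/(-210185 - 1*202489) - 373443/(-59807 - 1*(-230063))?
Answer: -38920538905/11710037424 ≈ -3.3237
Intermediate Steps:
466433/(-210185 - 1*202489) - 373443/(-59807 - 1*(-230063)) = 466433/(-210185 - 202489) - 373443/(-59807 + 230063) = 466433/(-412674) - 373443/170256 = 466433*(-1/412674) - 373443*1/170256 = -466433/412674 - 124481/56752 = -38920538905/11710037424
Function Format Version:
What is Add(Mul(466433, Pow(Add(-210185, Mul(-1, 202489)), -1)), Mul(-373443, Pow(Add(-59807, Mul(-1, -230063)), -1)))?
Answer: Rational(-38920538905, 11710037424) ≈ -3.3237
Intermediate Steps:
Add(Mul(466433, Pow(Add(-210185, Mul(-1, 202489)), -1)), Mul(-373443, Pow(Add(-59807, Mul(-1, -230063)), -1))) = Add(Mul(466433, Pow(Add(-210185, -202489), -1)), Mul(-373443, Pow(Add(-59807, 230063), -1))) = Add(Mul(466433, Pow(-412674, -1)), Mul(-373443, Pow(170256, -1))) = Add(Mul(466433, Rational(-1, 412674)), Mul(-373443, Rational(1, 170256))) = Add(Rational(-466433, 412674), Rational(-124481, 56752)) = Rational(-38920538905, 11710037424)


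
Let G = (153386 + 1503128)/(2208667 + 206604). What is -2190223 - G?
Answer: -5289983751947/2415271 ≈ -2.1902e+6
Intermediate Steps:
G = 1656514/2415271 ≈ 0.68585
-2190223 - G = -2190223 - 1*1656514/2415271 = -2190223 - 1656514/2415271 = -5289983751947/2415271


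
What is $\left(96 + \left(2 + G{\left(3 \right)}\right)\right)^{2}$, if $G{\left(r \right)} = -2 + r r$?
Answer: $11025$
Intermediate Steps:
$G{\left(r \right)} = -2 + r^{2}$
$\left(96 + \left(2 + G{\left(3 \right)}\right)\right)^{2} = \left(96 + \left(2 - \left(2 - 3^{2}\right)\right)\right)^{2} = \left(96 + \left(2 + \left(-2 + 9\right)\right)\right)^{2} = \left(96 + \left(2 + 7\right)\right)^{2} = \left(96 + 9\right)^{2} = 105^{2} = 11025$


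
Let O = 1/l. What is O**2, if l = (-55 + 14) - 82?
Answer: 1/15129 ≈ 6.6098e-5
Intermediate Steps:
l = -123 (l = -41 - 82 = -123)
O = -1/123 (O = 1/(-123) = -1/123 ≈ -0.0081301)
O**2 = (-1/123)**2 = 1/15129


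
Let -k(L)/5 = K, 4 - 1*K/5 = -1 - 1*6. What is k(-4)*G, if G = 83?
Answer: -22825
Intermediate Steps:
K = 55 (K = 20 - 5*(-1 - 1*6) = 20 - 5*(-1 - 6) = 20 - 5*(-7) = 20 + 35 = 55)
k(L) = -275 (k(L) = -5*55 = -275)
k(-4)*G = -275*83 = -22825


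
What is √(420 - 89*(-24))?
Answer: 6*√71 ≈ 50.557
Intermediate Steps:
√(420 - 89*(-24)) = √(420 + 2136) = √2556 = 6*√71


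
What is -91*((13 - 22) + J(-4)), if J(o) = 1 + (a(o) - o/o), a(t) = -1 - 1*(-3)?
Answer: 637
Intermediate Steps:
a(t) = 2 (a(t) = -1 + 3 = 2)
J(o) = 2 (J(o) = 1 + (2 - o/o) = 1 + (2 - 1*1) = 1 + (2 - 1) = 1 + 1 = 2)
-91*((13 - 22) + J(-4)) = -91*((13 - 22) + 2) = -91*(-9 + 2) = -91*(-7) = 637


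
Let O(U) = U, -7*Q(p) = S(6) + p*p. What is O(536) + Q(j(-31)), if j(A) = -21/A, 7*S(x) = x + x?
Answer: 25225085/47089 ≈ 535.69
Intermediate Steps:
S(x) = 2*x/7 (S(x) = (x + x)/7 = (2*x)/7 = 2*x/7)
Q(p) = -12/49 - p**2/7 (Q(p) = -((2/7)*6 + p*p)/7 = -(12/7 + p**2)/7 = -12/49 - p**2/7)
O(536) + Q(j(-31)) = 536 + (-12/49 - (-21/(-31))**2/7) = 536 + (-12/49 - (-21*(-1/31))**2/7) = 536 + (-12/49 - (21/31)**2/7) = 536 + (-12/49 - 1/7*441/961) = 536 + (-12/49 - 63/961) = 536 - 14619/47089 = 25225085/47089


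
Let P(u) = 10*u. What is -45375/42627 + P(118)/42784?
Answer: -157585345/151979464 ≈ -1.0369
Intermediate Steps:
-45375/42627 + P(118)/42784 = -45375/42627 + (10*118)/42784 = -45375*1/42627 + 1180*(1/42784) = -15125/14209 + 295/10696 = -157585345/151979464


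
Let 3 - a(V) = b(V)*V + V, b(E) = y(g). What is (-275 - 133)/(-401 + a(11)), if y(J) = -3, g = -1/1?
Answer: 51/47 ≈ 1.0851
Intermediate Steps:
g = -1 (g = -1*1 = -1)
b(E) = -3
a(V) = 3 + 2*V (a(V) = 3 - (-3*V + V) = 3 - (-2)*V = 3 + 2*V)
(-275 - 133)/(-401 + a(11)) = (-275 - 133)/(-401 + (3 + 2*11)) = -408/(-401 + (3 + 22)) = -408/(-401 + 25) = -408/(-376) = -408*(-1/376) = 51/47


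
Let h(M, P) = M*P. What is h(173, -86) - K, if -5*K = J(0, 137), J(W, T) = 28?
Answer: -74362/5 ≈ -14872.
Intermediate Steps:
K = -28/5 (K = -1/5*28 = -28/5 ≈ -5.6000)
h(173, -86) - K = 173*(-86) - 1*(-28/5) = -14878 + 28/5 = -74362/5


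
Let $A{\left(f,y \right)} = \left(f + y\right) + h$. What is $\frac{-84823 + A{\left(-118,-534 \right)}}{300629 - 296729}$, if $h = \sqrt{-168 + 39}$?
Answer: $- \frac{263}{12} + \frac{i \sqrt{129}}{3900} \approx -21.917 + 0.0029123 i$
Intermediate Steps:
$h = i \sqrt{129}$ ($h = \sqrt{-129} = i \sqrt{129} \approx 11.358 i$)
$A{\left(f,y \right)} = f + y + i \sqrt{129}$ ($A{\left(f,y \right)} = \left(f + y\right) + i \sqrt{129} = f + y + i \sqrt{129}$)
$\frac{-84823 + A{\left(-118,-534 \right)}}{300629 - 296729} = \frac{-84823 - \left(652 - i \sqrt{129}\right)}{300629 - 296729} = \frac{-84823 - \left(652 - i \sqrt{129}\right)}{3900} = \left(-85475 + i \sqrt{129}\right) \frac{1}{3900} = - \frac{263}{12} + \frac{i \sqrt{129}}{3900}$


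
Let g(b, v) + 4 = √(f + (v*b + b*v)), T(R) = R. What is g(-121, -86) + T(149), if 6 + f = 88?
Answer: 145 + √20894 ≈ 289.55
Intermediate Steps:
f = 82 (f = -6 + 88 = 82)
g(b, v) = -4 + √(82 + 2*b*v) (g(b, v) = -4 + √(82 + (v*b + b*v)) = -4 + √(82 + (b*v + b*v)) = -4 + √(82 + 2*b*v))
g(-121, -86) + T(149) = (-4 + √(82 + 2*(-121)*(-86))) + 149 = (-4 + √(82 + 20812)) + 149 = (-4 + √20894) + 149 = 145 + √20894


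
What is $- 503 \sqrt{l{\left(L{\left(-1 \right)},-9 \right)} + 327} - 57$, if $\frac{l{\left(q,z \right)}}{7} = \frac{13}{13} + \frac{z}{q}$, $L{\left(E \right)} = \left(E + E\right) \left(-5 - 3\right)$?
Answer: $-57 - \frac{503 \sqrt{5281}}{4} \approx -9195.3$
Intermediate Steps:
$L{\left(E \right)} = - 16 E$ ($L{\left(E \right)} = 2 E \left(-8\right) = - 16 E$)
$l{\left(q,z \right)} = 7 + \frac{7 z}{q}$ ($l{\left(q,z \right)} = 7 \left(\frac{13}{13} + \frac{z}{q}\right) = 7 \left(13 \cdot \frac{1}{13} + \frac{z}{q}\right) = 7 \left(1 + \frac{z}{q}\right) = 7 + \frac{7 z}{q}$)
$- 503 \sqrt{l{\left(L{\left(-1 \right)},-9 \right)} + 327} - 57 = - 503 \sqrt{\left(7 + 7 \left(-9\right) \frac{1}{\left(-16\right) \left(-1\right)}\right) + 327} - 57 = - 503 \sqrt{\left(7 + 7 \left(-9\right) \frac{1}{16}\right) + 327} - 57 = - 503 \sqrt{\left(7 - \frac{63}{16}\right) + 327} - 57 = - 503 \sqrt{\frac{49}{16} + 327} - 57 = - 503 \sqrt{\frac{5281}{16}} - 57 = - 503 \frac{\sqrt{5281}}{4} - 57 = - \frac{503 \sqrt{5281}}{4} - 57 = -57 - \frac{503 \sqrt{5281}}{4}$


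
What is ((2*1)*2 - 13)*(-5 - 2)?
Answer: 63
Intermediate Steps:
((2*1)*2 - 13)*(-5 - 2) = (2*2 - 13)*(-7) = (4 - 13)*(-7) = -9*(-7) = 63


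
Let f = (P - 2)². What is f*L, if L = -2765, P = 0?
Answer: -11060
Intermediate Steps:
f = 4 (f = (0 - 2)² = (-2)² = 4)
f*L = 4*(-2765) = -11060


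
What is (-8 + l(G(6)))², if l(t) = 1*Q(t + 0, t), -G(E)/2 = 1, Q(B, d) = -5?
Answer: 169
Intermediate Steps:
G(E) = -2 (G(E) = -2*1 = -2)
l(t) = -5 (l(t) = 1*(-5) = -5)
(-8 + l(G(6)))² = (-8 - 5)² = (-13)² = 169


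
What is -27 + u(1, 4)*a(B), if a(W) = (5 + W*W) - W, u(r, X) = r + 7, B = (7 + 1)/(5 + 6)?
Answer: 1381/121 ≈ 11.413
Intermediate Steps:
B = 8/11 ≈ 0.72727
u(r, X) = 7 + r
a(W) = 5 + W² - W (a(W) = (5 + W²) - W = 5 + W² - W)
-27 + u(1, 4)*a(B) = -27 + (7 + 1)*(5 + (8/11)² - 1*8/11) = -27 + 8*(5 + 64/121 - 8/11) = -27 + 8*(581/121) = -27 + 4648/121 = 1381/121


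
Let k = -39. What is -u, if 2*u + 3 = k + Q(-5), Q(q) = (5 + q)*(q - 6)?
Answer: 21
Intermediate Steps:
Q(q) = (-6 + q)*(5 + q) (Q(q) = (5 + q)*(-6 + q) = (-6 + q)*(5 + q))
u = -21 (u = -3/2 + (-39 + (-30 + (-5)² - 1*(-5)))/2 = -3/2 + (-39 + (-30 + 25 + 5))/2 = -3/2 + (-39 + 0)/2 = -3/2 + (½)*(-39) = -3/2 - 39/2 = -21)
-u = -1*(-21) = 21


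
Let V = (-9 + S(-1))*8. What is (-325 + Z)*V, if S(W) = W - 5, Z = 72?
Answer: 30360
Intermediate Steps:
S(W) = -5 + W
V = -120 (V = (-9 + (-5 - 1))*8 = (-9 - 6)*8 = -15*8 = -120)
(-325 + Z)*V = (-325 + 72)*(-120) = -253*(-120) = 30360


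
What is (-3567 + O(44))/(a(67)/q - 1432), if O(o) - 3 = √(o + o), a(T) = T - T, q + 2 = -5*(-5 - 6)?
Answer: 891/358 - √22/716 ≈ 2.4823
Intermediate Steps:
q = 53 (q = -2 - 5*(-5 - 6) = -2 - 5*(-11) = -2 + 55 = 53)
a(T) = 0
O(o) = 3 + √2*√o (O(o) = 3 + √(o + o) = 3 + √(2*o) = 3 + √2*√o)
(-3567 + O(44))/(a(67)/q - 1432) = (-3567 + (3 + √2*√44))/(0/53 - 1432) = (-3567 + (3 + √2*(2*√11)))/(0*(1/53) - 1432) = (-3567 + (3 + 2*√22))/(0 - 1432) = (-3564 + 2*√22)/(-1432) = (-3564 + 2*√22)*(-1/1432) = 891/358 - √22/716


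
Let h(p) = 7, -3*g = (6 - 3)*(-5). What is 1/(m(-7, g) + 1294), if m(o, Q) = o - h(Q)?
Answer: 1/1280 ≈ 0.00078125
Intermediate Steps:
g = 5 (g = -(6 - 3)*(-5)/3 = -(-5) = -⅓*(-15) = 5)
m(o, Q) = -7 + o (m(o, Q) = o - 1*7 = o - 7 = -7 + o)
1/(m(-7, g) + 1294) = 1/((-7 - 7) + 1294) = 1/(-14 + 1294) = 1/1280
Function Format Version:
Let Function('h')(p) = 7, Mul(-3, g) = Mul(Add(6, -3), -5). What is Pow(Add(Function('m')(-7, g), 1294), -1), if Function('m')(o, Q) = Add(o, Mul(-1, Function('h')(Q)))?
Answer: Rational(1, 1280) ≈ 0.00078125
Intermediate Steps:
g = 5 (g = Mul(Rational(-1, 3), Mul(Add(6, -3), -5)) = Mul(Rational(-1, 3), Mul(3, -5)) = Mul(Rational(-1, 3), -15) = 5)
Function('m')(o, Q) = Add(-7, o) (Function('m')(o, Q) = Add(o, Mul(-1, 7)) = Add(o, -7) = Add(-7, o))
Pow(Add(Function('m')(-7, g), 1294), -1) = Pow(Add(Add(-7, -7), 1294), -1) = Pow(Add(-14, 1294), -1) = Pow(1280, -1) = Rational(1, 1280)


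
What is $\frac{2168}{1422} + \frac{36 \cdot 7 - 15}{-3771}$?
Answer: $\frac{435473}{297909} \approx 1.4618$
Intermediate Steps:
$\frac{2168}{1422} + \frac{36 \cdot 7 - 15}{-3771} = 2168 \cdot \frac{1}{1422} + \left(252 - 15\right) \left(- \frac{1}{3771}\right) = \frac{1084}{711} + 237 \left(- \frac{1}{3771}\right) = \frac{1084}{711} - \frac{79}{1257} = \frac{435473}{297909}$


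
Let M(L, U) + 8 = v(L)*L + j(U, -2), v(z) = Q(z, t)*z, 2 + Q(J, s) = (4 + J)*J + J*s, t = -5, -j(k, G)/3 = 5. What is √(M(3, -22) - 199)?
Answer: I*√186 ≈ 13.638*I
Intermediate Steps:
j(k, G) = -15 (j(k, G) = -3*5 = -15)
Q(J, s) = -2 + J*s + J*(4 + J) (Q(J, s) = -2 + ((4 + J)*J + J*s) = -2 + (J*(4 + J) + J*s) = -2 + (J*s + J*(4 + J)) = -2 + J*s + J*(4 + J))
v(z) = z*(-2 + z² - z) (v(z) = (-2 + z² + 4*z + z*(-5))*z = (-2 + z² + 4*z - 5*z)*z = (-2 + z² - z)*z = z*(-2 + z² - z))
M(L, U) = -23 + L²*(-2 + L² - L) (M(L, U) = -8 + ((L*(-2 + L² - L))*L - 15) = -8 + (L²*(-2 + L² - L) - 15) = -8 + (-15 + L²*(-2 + L² - L)) = -23 + L²*(-2 + L² - L))
√(M(3, -22) - 199) = √((-23 + 3²*(-2 + 3² - 1*3)) - 199) = √((-23 + 9*(-2 + 9 - 3)) - 199) = √((-23 + 9*4) - 199) = √((-23 + 36) - 199) = √(13 - 199) = √(-186) = I*√186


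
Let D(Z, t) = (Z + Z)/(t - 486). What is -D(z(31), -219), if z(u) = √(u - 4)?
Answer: 2*√3/235 ≈ 0.014741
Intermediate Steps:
z(u) = √(-4 + u)
D(Z, t) = 2*Z/(-486 + t) (D(Z, t) = (2*Z)/(-486 + t) = 2*Z/(-486 + t))
-D(z(31), -219) = -2*√(-4 + 31)/(-486 - 219) = -2*√27/(-705) = -2*3*√3*(-1)/705 = -(-2)*√3/235 = 2*√3/235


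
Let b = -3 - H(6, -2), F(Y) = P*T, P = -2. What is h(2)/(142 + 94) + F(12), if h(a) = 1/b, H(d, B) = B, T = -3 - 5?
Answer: 3775/236 ≈ 15.996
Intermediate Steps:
T = -8
F(Y) = 16 (F(Y) = -2*(-8) = 16)
b = -1 (b = -3 - 1*(-2) = -3 + 2 = -1)
h(a) = -1 (h(a) = 1/(-1) = -1)
h(2)/(142 + 94) + F(12) = -1/(142 + 94) + 16 = -1/236 + 16 = 3775/236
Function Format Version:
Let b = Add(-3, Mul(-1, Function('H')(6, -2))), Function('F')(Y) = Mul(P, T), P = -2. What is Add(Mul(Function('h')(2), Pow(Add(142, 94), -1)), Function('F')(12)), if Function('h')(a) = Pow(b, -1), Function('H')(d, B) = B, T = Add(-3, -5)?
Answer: Rational(3775, 236) ≈ 15.996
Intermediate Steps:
T = -8
Function('F')(Y) = 16 (Function('F')(Y) = Mul(-2, -8) = 16)
b = -1 (b = Add(-3, Mul(-1, -2)) = Add(-3, 2) = -1)
Function('h')(a) = -1 (Function('h')(a) = Pow(-1, -1) = -1)
Add(Mul(Function('h')(2), Pow(Add(142, 94), -1)), Function('F')(12)) = Add(Mul(-1, Pow(Add(142, 94), -1)), 16) = Add(Mul(-1, Pow(236, -1)), 16) = Add(Mul(-1, Rational(1, 236)), 16) = Add(Rational(-1, 236), 16) = Rational(3775, 236)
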